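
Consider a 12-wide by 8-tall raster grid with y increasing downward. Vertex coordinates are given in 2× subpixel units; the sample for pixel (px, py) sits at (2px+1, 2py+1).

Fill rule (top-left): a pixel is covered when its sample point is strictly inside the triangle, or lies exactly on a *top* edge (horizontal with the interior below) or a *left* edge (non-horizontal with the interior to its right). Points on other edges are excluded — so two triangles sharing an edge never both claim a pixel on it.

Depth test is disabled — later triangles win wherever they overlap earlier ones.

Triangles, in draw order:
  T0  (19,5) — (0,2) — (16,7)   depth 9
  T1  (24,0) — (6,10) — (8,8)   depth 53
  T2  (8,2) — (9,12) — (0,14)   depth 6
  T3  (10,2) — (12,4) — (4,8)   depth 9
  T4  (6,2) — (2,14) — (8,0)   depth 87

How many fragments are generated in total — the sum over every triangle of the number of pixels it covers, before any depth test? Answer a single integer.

T0:
  2·area = 47  (B↔C swapped to make it positive)
  edge (19, 5)→(16, 7): d=(-3,2) right/bottom  bias=-1
  edge (16, 7)→(0, 2): d=(-16,-5) top-left  bias=+0
  edge (0, 2)→(19, 5): d=(19,3) right/bottom  bias=-1
    (2,1)@(5, 3): e=[34,9,4] → #
    (3,1)@(7, 3): e=[30,19,-2] → ·
    (2,2)@(5, 5): e=[28,-23,42] → ·
    (5,2)@(11, 5): e=[16,7,24] → #
    (6,2)@(13, 5): e=[12,17,18] → #
    (7,2)@(15, 5): e=[8,27,12] → #
    (8,2)@(17, 5): e=[4,37,6] → #
    (9,2)@(19, 5): e=[0,47,0] → ·  [on edge]
    (5,3)@(11, 7): e=[10,-25,62] → ·
    (6,3)@(13, 7): e=[6,-15,56] → ·
    (7,3)@(15, 7): e=[2,-5,50] → ·
    (8,3)@(17, 7): e=[-2,5,44] → ·
    (6,4)@(13, 9): e=[0,-47,94] → ·  [on edge]
    (3,6)@(7, 13): e=[0,-141,188] → ·  [on edge]
  covered (5 px):
    · · · · · · · · · · · ·
    · · # · · · · · · · · ·
    · · · · · # # # # · · ·
    · · · · · · · · · · · ·
    · · · · · · · · · · · ·
    · · · · · · · · · · · ·
    · · · · · · · · · · · ·
    · · · · · · · · · · · ·
T1:
  2·area = 16
  edge (24, 0)→(6, 10): d=(-18,10) right/bottom  bias=-1
  edge (6, 10)→(8, 8): d=(2,-2) top-left  bias=+0
  edge (8, 8)→(24, 0): d=(16,-8) top-left  bias=+0
    (7,0)@(15, 1): e=[72,0,-56] → ·  [on edge]
    (6,1)@(13, 3): e=[56,0,-40] → ·  [on edge]
    (5,2)@(11, 5): e=[40,0,-24] → ·  [on edge]
    (7,2)@(15, 5): e=[0,8,8] → ·  [on edge]
    (4,3)@(9, 7): e=[24,0,-8] → ·  [on edge]
    (5,3)@(11, 7): e=[4,4,8] → #
    (6,3)@(13, 7): e=[-16,8,24] → ·
    (3,4)@(7, 9): e=[8,0,8] → #  [on edge]
    (4,4)@(9, 9): e=[-12,4,24] → ·
    (5,4)@(11, 9): e=[-32,8,40] → ·
    (2,5)@(5, 11): e=[-8,0,24] → ·  [on edge]
    (3,5)@(7, 11): e=[-28,4,40] → ·
    (1,6)@(3, 13): e=[-24,0,40] → ·  [on edge]
    (0,7)@(1, 15): e=[-40,0,56] → ·  [on edge]
  covered (2 px):
    · · · · · · · · · · · ·
    · · · · · · · · · · · ·
    · · · · · · · · · · · ·
    · · · · · # · · · · · ·
    · · · # · · · · · · · ·
    · · · · · · · · · · · ·
    · · · · · · · · · · · ·
    · · · · · · · · · · · ·
T2:
  2·area = 92
  edge (8, 2)→(9, 12): d=(1,10) right/bottom  bias=-1
  edge (9, 12)→(0, 14): d=(-9,2) right/bottom  bias=-1
  edge (0, 14)→(8, 2): d=(8,-12) top-left  bias=+0
    (3,2)@(7, 5): e=[13,67,12] → #
    (4,2)@(9, 5): e=[-7,63,36] → ·
    (2,3)@(5, 7): e=[35,53,4] → #
    (4,3)@(9, 7): e=[-5,45,52] → ·
    (2,4)@(5, 9): e=[37,35,20] → #
    (4,4)@(9, 9): e=[-3,27,68] → ·
    (1,5)@(3, 11): e=[59,21,12] → #
    (4,5)@(9, 11): e=[-1,9,84] → ·
    (0,6)@(1, 13): e=[81,7,4] → #
    (2,6)@(5, 13): e=[41,-1,52] → ·
    (3,6)@(7, 13): e=[21,-5,76] → ·
    (0,7)@(1, 15): e=[83,-11,20] → ·
  covered (10 px):
    · · · · · · · · · · · ·
    · · · · · · · · · · · ·
    · · · # · · · · · · · ·
    · · # # · · · · · · · ·
    · · # # · · · · · · · ·
    · # # # · · · · · · · ·
    # # · · · · · · · · · ·
    · · · · · · · · · · · ·
T3:
  2·area = 24
  edge (10, 2)→(12, 4): d=(2,2) right/bottom  bias=-1
  edge (12, 4)→(4, 8): d=(-8,4) right/bottom  bias=-1
  edge (4, 8)→(10, 2): d=(6,-6) top-left  bias=+0
    (4,0)@(9, 1): e=[0,36,-12] → ·  [on edge]
    (5,0)@(11, 1): e=[-4,28,0] → ·  [on edge]
    (4,1)@(9, 3): e=[4,20,0] → #  [on edge]
    (5,1)@(11, 3): e=[0,12,12] → ·  [on edge]
    (3,2)@(7, 5): e=[12,12,0] → #  [on edge]
    (5,2)@(11, 5): e=[4,-4,24] → ·
    (6,2)@(13, 5): e=[0,-12,36] → ·  [on edge]
    (2,3)@(5, 7): e=[20,4,0] → #  [on edge]
    (3,3)@(7, 7): e=[16,-4,12] → ·
    (4,3)@(9, 7): e=[12,-12,24] → ·
    (7,3)@(15, 7): e=[0,-36,60] → ·  [on edge]
    (1,4)@(3, 9): e=[28,-4,0] → ·  [on edge]
    (8,4)@(17, 9): e=[0,-60,84] → ·  [on edge]
    (0,5)@(1, 11): e=[36,-12,0] → ·  [on edge]
    (9,5)@(19, 11): e=[0,-84,108] → ·  [on edge]
    (10,6)@(21, 13): e=[0,-108,132] → ·  [on edge]
    (11,7)@(23, 15): e=[0,-132,156] → ·  [on edge]
  covered (4 px):
    · · · · · · · · · · · ·
    · · · · # · · · · · · ·
    · · · # # · · · · · · ·
    · · # · · · · · · · · ·
    · · · · · · · · · · · ·
    · · · · · · · · · · · ·
    · · · · · · · · · · · ·
    · · · · · · · · · · · ·
T4:
  2·area = 16  (B↔C swapped to make it positive)
  edge (6, 2)→(8, 0): d=(2,-2) top-left  bias=+0
  edge (8, 0)→(2, 14): d=(-6,14) right/bottom  bias=-1
  edge (2, 14)→(6, 2): d=(4,-12) top-left  bias=+0
    (3,0)@(7, 1): e=[0,8,8] → #  [on edge]
    (4,0)@(9, 1): e=[4,-20,32] → ·
    (2,1)@(5, 3): e=[0,24,-8] → ·  [on edge]
    (3,1)@(7, 3): e=[4,-4,16] → ·
    (1,2)@(3, 5): e=[0,40,-24] → ·  [on edge]
    (2,2)@(5, 5): e=[4,12,0] → #  [on edge]
    (3,2)@(7, 5): e=[8,-16,24] → ·
    (0,3)@(1, 7): e=[0,56,-40] → ·  [on edge]
    (2,3)@(5, 7): e=[8,0,8] → ·  [on edge]
    (1,5)@(3, 11): e=[12,4,0] → #  [on edge]
    (2,5)@(5, 11): e=[16,-24,24] → ·
    (1,6)@(3, 13): e=[16,-8,8] → ·
  covered (3 px):
    · · · # · · · · · · · ·
    · · · · · · · · · · · ·
    · · # · · · · · · · · ·
    · · · · · · · · · · · ·
    · · · · · · · · · · · ·
    · # · · · · · · · · · ·
    · · · · · · · · · · · ·
    · · · · · · · · · · · ·

Final: 24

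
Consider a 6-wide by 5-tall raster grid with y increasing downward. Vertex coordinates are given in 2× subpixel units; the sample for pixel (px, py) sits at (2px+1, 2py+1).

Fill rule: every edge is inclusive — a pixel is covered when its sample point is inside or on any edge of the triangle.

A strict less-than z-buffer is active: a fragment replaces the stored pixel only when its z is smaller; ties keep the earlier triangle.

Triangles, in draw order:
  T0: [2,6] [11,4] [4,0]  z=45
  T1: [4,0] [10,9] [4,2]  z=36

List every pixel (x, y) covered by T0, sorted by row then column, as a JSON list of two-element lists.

T0:
  2·area = 50  (B↔C swapped to make it positive)
  edge (2, 6)→(4, 0): d=(2,-6) inclusive
  edge (4, 0)→(11, 4): d=(7,4) inclusive
  edge (11, 4)→(2, 6): d=(-9,2) inclusive
    (2,0)@(5, 1): e=[8,3,39] → #
    (3,0)@(7, 1): e=[20,-5,35] → ·
    (1,1)@(3, 3): e=[0,25,25] → #  [on edge]
    (3,1)@(7, 3): e=[24,9,17] → #
    (4,1)@(9, 3): e=[36,1,13] → #
    (5,1)@(11, 3): e=[48,-7,9] → ·
    (1,2)@(3, 5): e=[4,39,7] → #
    (3,2)@(7, 5): e=[28,23,-1] → ·
    (4,2)@(9, 5): e=[40,15,-5] → ·
    (1,3)@(3, 7): e=[8,53,-11] → ·
    (2,3)@(5, 7): e=[20,45,-15] → ·
    (0,4)@(1, 9): e=[0,75,-25] → ·  [on edge]
  covered (7 px):
    · · # · · ·
    · # # # # ·
    · # # · · ·
    · · · · · ·
    · · · · · ·
T1:
  2·area = 12
  edge (4, 0)→(10, 9): d=(6,9) inclusive
  edge (10, 9)→(4, 2): d=(-6,-7) inclusive
  edge (4, 2)→(4, 0): d=(0,-2) inclusive
    (2,1)@(5, 3): e=[9,1,2] → #
    (3,1)@(7, 3): e=[-9,15,6] → ·
    (2,2)@(5, 5): e=[21,-11,2] → ·
    (3,2)@(7, 5): e=[3,3,6] → #
    (4,2)@(9, 5): e=[-15,17,10] → ·
    (3,3)@(7, 7): e=[15,-9,6] → ·
  covered (2 px):
    · · · · · ·
    · · # · · ·
    · · · # · ·
    · · · · · ·
    · · · · · ·

Result: [[2,0],[1,1],[2,1],[3,1],[4,1],[1,2],[2,2]]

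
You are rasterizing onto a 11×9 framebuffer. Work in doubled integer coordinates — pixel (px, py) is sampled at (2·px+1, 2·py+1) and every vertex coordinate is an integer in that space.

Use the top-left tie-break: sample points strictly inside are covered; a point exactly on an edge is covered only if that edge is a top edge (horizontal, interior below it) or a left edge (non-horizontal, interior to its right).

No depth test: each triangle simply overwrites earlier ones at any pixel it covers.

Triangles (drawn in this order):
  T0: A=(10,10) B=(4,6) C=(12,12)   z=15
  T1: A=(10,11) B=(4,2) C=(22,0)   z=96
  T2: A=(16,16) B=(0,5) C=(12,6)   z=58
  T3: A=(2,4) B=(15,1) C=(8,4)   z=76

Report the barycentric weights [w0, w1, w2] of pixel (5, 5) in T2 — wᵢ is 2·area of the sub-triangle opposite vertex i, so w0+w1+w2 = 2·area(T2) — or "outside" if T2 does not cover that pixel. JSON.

T0:
  2·area = 4  (B↔C swapped to make it positive)
  edge (10, 10)→(12, 12): d=(2,2) right/bottom  bias=-1
  edge (12, 12)→(4, 6): d=(-8,-6) top-left  bias=+0
  edge (4, 6)→(10, 10): d=(6,4) right/bottom  bias=-1
    (0,0)@(1, 1): e=[0,22,-18] → ·  [on edge]
    (1,1)@(3, 3): e=[0,18,-14] → ·  [on edge]
    (2,2)@(5, 5): e=[0,14,-10] → ·  [on edge]
    (3,3)@(7, 7): e=[0,10,-6] → ·  [on edge]
    (4,4)@(9, 9): e=[0,6,-2] → ·  [on edge]
    (5,5)@(11, 11): e=[0,2,2] → ·  [on edge]
    (6,6)@(13, 13): e=[0,-2,6] → ·  [on edge]
    (7,7)@(15, 15): e=[0,-6,10] → ·  [on edge]
    (8,8)@(17, 17): e=[0,-10,14] → ·  [on edge]
  covered (0 px):
    · · · · · · · · · · ·
    · · · · · · · · · · ·
    · · · · · · · · · · ·
    · · · · · · · · · · ·
    · · · · · · · · · · ·
    · · · · · · · · · · ·
    · · · · · · · · · · ·
    · · · · · · · · · · ·
    · · · · · · · · · · ·
T1:
  2·area = 174
  edge (10, 11)→(4, 2): d=(-6,-9) top-left  bias=+0
  edge (4, 2)→(22, 0): d=(18,-2) top-left  bias=+0
  edge (22, 0)→(10, 11): d=(-12,11) right/bottom  bias=-1
    (6,0)@(13, 1): e=[87,0,87] → █  [on edge]
    (7,0)@(15, 1): e=[105,4,65] → █
    (8,0)@(17, 1): e=[123,8,43] → █
    (9,0)@(19, 1): e=[141,12,21] → █
    (10,0)@(21, 1): e=[159,16,-1] → ·
    (2,1)@(5, 3): e=[3,20,151] → █
    (3,1)@(7, 3): e=[21,24,129] → █
    (4,1)@(9, 3): e=[39,28,107] → █
    (5,1)@(11, 3): e=[57,32,85] → █
    (9,1)@(19, 3): e=[129,48,-3] → ·
    (2,2)@(5, 5): e=[-9,56,127] → ·
    (3,2)@(7, 5): e=[9,60,105] → █
  covered (21 px):
    · · · · · · █ █ █ █ ·
    · · █ █ █ █ █ █ █ · ·
    · · · █ █ █ █ █ · · ·
    · · · · █ █ █ · · · ·
    · · · · █ █ · · · · ·
    · · · · · · · · · · ·
    · · · · · · · · · · ·
    · · · · · · · · · · ·
    · · · · · · · · · · ·
T2:
  2·area = 116
  edge (16, 16)→(0, 5): d=(-16,-11) top-left  bias=+0
  edge (0, 5)→(12, 6): d=(12,1) right/bottom  bias=-1
  edge (12, 6)→(16, 16): d=(4,10) right/bottom  bias=-1
    (1,3)@(3, 7): e=[1,21,94] → █
    (2,3)@(5, 7): e=[23,19,74] → █
    (3,3)@(7, 7): e=[45,17,54] → █
    (4,3)@(9, 7): e=[67,15,34] → █
    (5,3)@(11, 7): e=[89,13,14] → █
    (6,3)@(13, 7): e=[111,11,-6] → ·
    (1,4)@(3, 9): e=[-31,45,102] → ·
    (2,4)@(5, 9): e=[-9,43,82] → ·
    (3,4)@(7, 9): e=[13,41,62] → █
    (6,4)@(13, 9): e=[79,35,2] → █
    (7,4)@(15, 9): e=[101,33,-18] → ·
    (3,5)@(7, 11): e=[-19,65,70] → ·
  covered (14 px):
    · · · · · · · · · · ·
    · · · · · · · · · · ·
    · · · · · · · · · · ·
    · █ █ █ █ █ · · · · ·
    · · · █ █ █ █ · · · ·
    · · · · █ █ █ · · · ·
    · · · · · · █ · · · ·
    · · · · · · · █ · · ·
    · · · · · · · · · · ·
T3:
  2·area = 18
  edge (2, 4)→(15, 1): d=(13,-3) top-left  bias=+0
  edge (15, 1)→(8, 4): d=(-7,3) right/bottom  bias=-1
  edge (8, 4)→(2, 4): d=(-6,0) right/bottom  bias=-1
    (7,0)@(15, 1): e=[0,0,18] → ·  [on edge]
    (3,1)@(7, 3): e=[2,10,6] → █
    (4,1)@(9, 3): e=[8,4,6] → █
    (5,1)@(11, 3): e=[14,-2,6] → ·
    (3,2)@(7, 5): e=[28,-4,-6] → ·
    (4,2)@(9, 5): e=[34,-10,-6] → ·
    (0,3)@(1, 7): e=[36,0,-18] → ·  [on edge]
  covered (2 px):
    · · · · · · · · · · ·
    · · · █ █ · · · · · ·
    · · · · · · · · · · ·
    · · · · · · · · · · ·
    · · · · · · · · · · ·
    · · · · · · · · · · ·
    · · · · · · · · · · ·
    · · · · · · · · · · ·
    · · · · · · · · · · ·

Result: [61,30,25]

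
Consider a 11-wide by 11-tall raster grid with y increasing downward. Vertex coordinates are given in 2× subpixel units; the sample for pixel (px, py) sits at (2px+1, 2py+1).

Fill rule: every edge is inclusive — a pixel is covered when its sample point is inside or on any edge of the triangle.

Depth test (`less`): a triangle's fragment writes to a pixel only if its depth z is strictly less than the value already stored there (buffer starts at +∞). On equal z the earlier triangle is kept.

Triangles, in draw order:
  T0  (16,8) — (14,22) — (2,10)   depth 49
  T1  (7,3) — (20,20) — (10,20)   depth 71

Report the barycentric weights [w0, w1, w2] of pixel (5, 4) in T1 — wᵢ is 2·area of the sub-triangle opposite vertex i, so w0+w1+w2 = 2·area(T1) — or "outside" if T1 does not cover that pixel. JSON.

T0:
  2·area = 192
  edge (16, 8)→(14, 22): d=(-2,14) inclusive
  edge (14, 22)→(2, 10): d=(-12,-12) inclusive
  edge (2, 10)→(16, 8): d=(14,-2) inclusive
    (8,0)@(17, 1): e=[0,288,-96] → ·  [on edge]
    (0,4)@(1, 9): e=[208,0,-16] → ·  [on edge]
    (4,4)@(9, 9): e=[96,96,0] → #  [on edge]
    (5,4)@(11, 9): e=[68,120,4] → #
    (6,4)@(13, 9): e=[40,144,8] → #
    (7,4)@(15, 9): e=[12,168,12] → #
    (8,4)@(17, 9): e=[-16,192,16] → ·
    (1,5)@(3, 11): e=[176,0,16] → #  [on edge]
    (2,5)@(5, 11): e=[148,24,20] → #
    (3,5)@(7, 11): e=[120,48,24] → #
    (8,5)@(17, 11): e=[-20,168,44] → ·
    (1,6)@(3, 13): e=[172,-24,44] → ·
    (2,6)@(5, 13): e=[144,0,48] → #  [on edge]
    (3,7)@(7, 15): e=[112,0,80] → #  [on edge]
    (7,7)@(15, 15): e=[0,96,96] → #  [on edge]
    (4,8)@(9, 17): e=[80,0,112] → #  [on edge]
    (5,9)@(11, 19): e=[48,0,144] → #  [on edge]
    (6,10)@(13, 21): e=[16,0,176] → #  [on edge]
  covered (28 px):
    · · · · · · · · · · ·
    · · · · · · · · · · ·
    · · · · · · · · · · ·
    · · · · · · · · · · ·
    · · · · # # # # · · ·
    · # # # # # # # · · ·
    · · # # # # # # · · ·
    · · · # # # # # · · ·
    · · · · # # # · · · ·
    · · · · · # # · · · ·
    · · · · · · # · · · ·
T1:
  2·area = 170
  edge (7, 3)→(20, 20): d=(13,17) inclusive
  edge (20, 20)→(10, 20): d=(-10,0) inclusive
  edge (10, 20)→(7, 3): d=(-3,-17) inclusive
    (3,1)@(7, 3): e=[0,170,0] → #  [on edge]
    (4,1)@(9, 3): e=[-34,170,34] → ·
    (3,2)@(7, 5): e=[26,150,-6] → ·
    (4,3)@(9, 7): e=[18,130,22] → #
    (5,3)@(11, 7): e=[-16,130,56] → ·
    (4,4)@(9, 9): e=[44,110,16] → #
    (5,4)@(11, 9): e=[10,110,50] → #
    (6,4)@(13, 9): e=[-24,110,84] → ·
    (4,5)@(9, 11): e=[70,90,10] → #
    (6,5)@(13, 11): e=[2,90,78] → #
    (7,5)@(15, 11): e=[-32,90,112] → ·
    (4,6)@(9, 13): e=[96,70,4] → #
  covered (22 px):
    · · · · · · · · · · ·
    · · · # · · · · · · ·
    · · · · · · · · · · ·
    · · · · # · · · · · ·
    · · · · # # · · · · ·
    · · · · # # # · · · ·
    · · · · # # # · · · ·
    · · · · · # # # · · ·
    · · · · · # # # # · ·
    · · · · · # # # # # ·
    · · · · · · · · · · ·

Result: [110,50,10]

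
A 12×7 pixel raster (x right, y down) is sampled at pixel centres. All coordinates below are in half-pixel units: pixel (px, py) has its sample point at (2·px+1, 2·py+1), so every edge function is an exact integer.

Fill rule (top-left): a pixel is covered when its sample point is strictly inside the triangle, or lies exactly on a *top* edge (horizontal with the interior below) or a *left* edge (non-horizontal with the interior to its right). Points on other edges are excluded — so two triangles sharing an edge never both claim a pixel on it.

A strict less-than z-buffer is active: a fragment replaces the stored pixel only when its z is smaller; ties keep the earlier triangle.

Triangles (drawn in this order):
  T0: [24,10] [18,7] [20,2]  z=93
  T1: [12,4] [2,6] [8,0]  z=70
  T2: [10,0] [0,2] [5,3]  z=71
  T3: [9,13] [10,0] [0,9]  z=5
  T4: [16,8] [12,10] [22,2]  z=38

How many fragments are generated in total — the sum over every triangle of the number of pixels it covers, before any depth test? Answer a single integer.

T0:
  2·area = 36
  edge (24, 10)→(18, 7): d=(-6,-3) top-left  bias=+0
  edge (18, 7)→(20, 2): d=(2,-5) top-left  bias=+0
  edge (20, 2)→(24, 10): d=(4,8) right/bottom  bias=-1
    (9,2)@(19, 5): e=[15,1,20] → X
    (10,2)@(21, 5): e=[21,11,4] → X
    (11,2)@(23, 5): e=[27,21,-12] → .
    (9,3)@(19, 7): e=[3,5,28] → X
    (11,3)@(23, 7): e=[15,25,-4] → .
    (9,4)@(19, 9): e=[-9,9,36] → .
    (10,4)@(21, 9): e=[-3,19,20] → .
    (11,4)@(23, 9): e=[3,29,4] → X
    (11,5)@(23, 11): e=[-9,33,12] → .
  covered (5 px):
    . . . . . . . . . . . .
    . . . . . . . . . . . .
    . . . . . . . . . X X .
    . . . . . . . . . X X .
    . . . . . . . . . . . X
    . . . . . . . . . . . .
    . . . . . . . . . . . .
T1:
  2·area = 48
  edge (12, 4)→(2, 6): d=(-10,2) right/bottom  bias=-1
  edge (2, 6)→(8, 0): d=(6,-6) top-left  bias=+0
  edge (8, 0)→(12, 4): d=(4,4) right/bottom  bias=-1
    (3,0)@(7, 1): e=[40,0,8] → X  [on edge]
    (4,0)@(9, 1): e=[36,12,0] → .  [on edge]
    (2,1)@(5, 3): e=[24,0,24] → X  [on edge]
    (4,1)@(9, 3): e=[16,24,8] → X
    (5,1)@(11, 3): e=[12,36,0] → .  [on edge]
    (8,1)@(17, 3): e=[0,72,-24] → .  [on edge]
    (1,2)@(3, 5): e=[8,0,40] → X  [on edge]
    (3,2)@(7, 5): e=[0,24,24] → .  [on edge]
    (4,2)@(9, 5): e=[-4,36,16] → .
    (6,2)@(13, 5): e=[-12,60,0] → .  [on edge]
    (0,3)@(1, 7): e=[-8,0,56] → .  [on edge]
    (1,3)@(3, 7): e=[-12,12,48] → .
    (7,3)@(15, 7): e=[-36,84,0] → .  [on edge]
    (8,4)@(17, 9): e=[-60,108,0] → .  [on edge]
    (9,5)@(19, 11): e=[-84,132,0] → .  [on edge]
    (10,6)@(21, 13): e=[-108,156,0] → .  [on edge]
  covered (6 px):
    . . . X . . . . . . . .
    . . X X X . . . . . . .
    . X X . . . . . . . . .
    . . . . . . . . . . . .
    . . . . . . . . . . . .
    . . . . . . . . . . . .
    . . . . . . . . . . . .
T2:
  2·area = 20  (B↔C swapped to make it positive)
  edge (10, 0)→(5, 3): d=(-5,3) right/bottom  bias=-1
  edge (5, 3)→(0, 2): d=(-5,-1) top-left  bias=+0
  edge (0, 2)→(10, 0): d=(10,-2) top-left  bias=+0
    (2,0)@(5, 1): e=[10,10,0] → X  [on edge]
    (3,0)@(7, 1): e=[4,12,4] → X
    (4,0)@(9, 1): e=[-2,14,8] → .
    (2,1)@(5, 3): e=[0,0,20] → .  [on edge]
    (3,1)@(7, 3): e=[-6,2,24] → .
    (7,2)@(15, 5): e=[-40,0,60] → .  [on edge]
  covered (2 px):
    . . X X . . . . . . . .
    . . . . . . . . . . . .
    . . . . . . . . . . . .
    . . . . . . . . . . . .
    . . . . . . . . . . . .
    . . . . . . . . . . . .
    . . . . . . . . . . . .
T3:
  2·area = 121  (B↔C swapped to make it positive)
  edge (9, 13)→(0, 9): d=(-9,-4) top-left  bias=+0
  edge (0, 9)→(10, 0): d=(10,-9) top-left  bias=+0
  edge (10, 0)→(9, 13): d=(-1,13) right/bottom  bias=-1
    (4,0)@(9, 1): e=[108,1,12] → X
    (5,0)@(11, 1): e=[116,19,-14] → .
    (3,1)@(7, 3): e=[82,3,36] → X
    (5,1)@(11, 3): e=[98,39,-16] → .
    (2,2)@(5, 5): e=[56,5,60] → X
    (5,2)@(11, 5): e=[80,59,-18] → .
    (1,3)@(3, 7): e=[30,7,84] → X
    (5,3)@(11, 7): e=[62,79,-20] → .
    (0,4)@(1, 9): e=[4,9,108] → X
    (5,4)@(11, 9): e=[44,99,-22] → .
    (0,5)@(1, 11): e=[-14,29,106] → .
    (1,5)@(3, 11): e=[-6,47,80] → .
    (4,6)@(9, 13): e=[0,121,0] → .  [on edge]
  covered (18 px):
    . . . . X . . . . . . .
    . . . X X . . . . . . .
    . . X X X . . . . . . .
    . X X X X . . . . . . .
    X X X X X . . . . . . .
    . . X X X . . . . . . .
    . . . . . . . . . . . .
T4:
  2·area = 12
  edge (16, 8)→(12, 10): d=(-4,2) right/bottom  bias=-1
  edge (12, 10)→(22, 2): d=(10,-8) top-left  bias=+0
  edge (22, 2)→(16, 8): d=(-6,6) right/bottom  bias=-1
    (11,0)@(23, 1): e=[14,-2,0] → .  [on edge]
    (10,1)@(21, 3): e=[10,2,0] → .  [on edge]
    (9,2)@(19, 5): e=[6,6,0] → .  [on edge]
    (8,3)@(17, 7): e=[2,10,0] → .  [on edge]
    (7,4)@(15, 9): e=[-2,14,0] → .  [on edge]
    (6,5)@(13, 11): e=[-6,18,0] → .  [on edge]
    (5,6)@(11, 13): e=[-10,22,0] → .  [on edge]
  covered (0 px):
    . . . . . . . . . . . .
    . . . . . . . . . . . .
    . . . . . . . . . . . .
    . . . . . . . . . . . .
    . . . . . . . . . . . .
    . . . . . . . . . . . .
    . . . . . . . . . . . .

Result: 31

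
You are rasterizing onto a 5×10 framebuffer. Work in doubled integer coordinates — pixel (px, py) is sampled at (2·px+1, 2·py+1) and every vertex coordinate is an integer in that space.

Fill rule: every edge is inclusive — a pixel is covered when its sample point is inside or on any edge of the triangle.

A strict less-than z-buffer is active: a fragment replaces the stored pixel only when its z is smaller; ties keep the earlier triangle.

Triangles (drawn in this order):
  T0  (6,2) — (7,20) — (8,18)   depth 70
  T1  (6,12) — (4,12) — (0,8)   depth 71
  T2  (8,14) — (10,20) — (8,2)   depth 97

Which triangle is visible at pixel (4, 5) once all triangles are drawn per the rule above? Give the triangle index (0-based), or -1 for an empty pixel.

T0:
  2·area = 20  (B↔C swapped to make it positive)
  edge (6, 2)→(8, 18): d=(2,16) inclusive
  edge (8, 18)→(7, 20): d=(-1,2) inclusive
  edge (7, 20)→(6, 2): d=(-1,-18) inclusive
    (3,5)@(7, 11): e=[2,9,9] → X
    (4,5)@(9, 11): e=[-30,5,45] → .
    (3,6)@(7, 13): e=[6,7,7] → X
    (4,6)@(9, 13): e=[-26,3,43] → .
    (3,7)@(7, 15): e=[10,5,5] → X
    (4,7)@(9, 15): e=[-22,1,41] → .
    (3,8)@(7, 17): e=[14,3,3] → X
    (4,8)@(9, 17): e=[-18,-1,39] → .
    (3,9)@(7, 19): e=[18,1,1] → X
    (4,9)@(9, 19): e=[-14,-3,37] → .
  covered (5 px):
    . . . . .
    . . . . .
    . . . . .
    . . . . .
    . . . . .
    . . . X .
    . . . X .
    . . . X .
    . . . X .
    . . . X .
T1:
  2·area = 8
  edge (6, 12)→(4, 12): d=(-2,0) inclusive
  edge (4, 12)→(0, 8): d=(-4,-4) inclusive
  edge (0, 8)→(6, 12): d=(6,4) inclusive
    (0,4)@(1, 9): e=[6,0,2] → X  [on edge]
    (1,4)@(3, 9): e=[6,8,-6] → .
    (0,5)@(1, 11): e=[2,-8,14] → .
    (1,5)@(3, 11): e=[2,0,6] → X  [on edge]
    (2,5)@(5, 11): e=[2,8,-2] → .
    (1,6)@(3, 13): e=[-2,-8,18] → .
    (2,6)@(5, 13): e=[-2,0,10] → .  [on edge]
    (3,7)@(7, 15): e=[-6,0,14] → .  [on edge]
    (4,8)@(9, 17): e=[-10,0,18] → .  [on edge]
  covered (2 px):
    . . . . .
    . . . . .
    . . . . .
    . . . . .
    X . . . .
    . X . . .
    . . . . .
    . . . . .
    . . . . .
    . . . . .
T2:
  2·area = 24  (B↔C swapped to make it positive)
  edge (8, 14)→(8, 2): d=(0,-12) inclusive
  edge (8, 2)→(10, 20): d=(2,18) inclusive
  edge (10, 20)→(8, 14): d=(-2,-6) inclusive
    (2,2)@(5, 5): e=[-36,60,0] → .  [on edge]
    (3,5)@(7, 11): e=[-12,36,0] → .  [on edge]
    (4,5)@(9, 11): e=[12,0,12] → X  [on edge]
    (4,6)@(9, 13): e=[12,4,8] → X
    (4,7)@(9, 15): e=[12,8,4] → X
    (4,8)@(9, 17): e=[12,12,0] → X  [on edge]
    (4,9)@(9, 19): e=[12,16,-4] → .
  covered (4 px):
    . . . . .
    . . . . .
    . . . . .
    . . . . .
    . . . . .
    . . . . X
    . . . . X
    . . . . X
    . . . . X
    . . . . .

Z-buffer (winner per pixel, '.' = empty):
  . . . . .
  . . . . .
  . . . . .
  . . . . .
  1 . . . .
  . 1 . 0 2
  . . . 0 2
  . . . 0 2
  . . . 0 2
  . . . 0 .

Result: 2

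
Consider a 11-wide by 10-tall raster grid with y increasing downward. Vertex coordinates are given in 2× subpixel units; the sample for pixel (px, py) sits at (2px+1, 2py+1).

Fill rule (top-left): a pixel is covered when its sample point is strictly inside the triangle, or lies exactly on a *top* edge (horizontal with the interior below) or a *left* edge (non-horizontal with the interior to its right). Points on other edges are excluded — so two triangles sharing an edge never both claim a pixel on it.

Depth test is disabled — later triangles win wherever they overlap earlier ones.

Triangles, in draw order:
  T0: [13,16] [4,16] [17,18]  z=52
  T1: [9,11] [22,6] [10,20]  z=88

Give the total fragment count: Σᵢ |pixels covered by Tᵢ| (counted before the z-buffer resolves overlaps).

T0:
  2·area = 18  (B↔C swapped to make it positive)
  edge (13, 16)→(17, 18): d=(4,2) right/bottom  bias=-1
  edge (17, 18)→(4, 16): d=(-13,-2) top-left  bias=+0
  edge (4, 16)→(13, 16): d=(9,0) top-left  bias=+0
    (1,5)@(3, 11): e=[0,63,-45] → ·  [on edge]
    (3,6)@(7, 13): e=[0,45,-27] → ·  [on edge]
    (5,7)@(11, 15): e=[0,27,-9] → ·  [on edge]
    (5,8)@(11, 17): e=[8,1,9] → █
    (6,8)@(13, 17): e=[4,5,9] → █
    (7,8)@(15, 17): e=[0,9,9] → ·  [on edge]
    (5,9)@(11, 19): e=[16,-25,27] → ·
    (6,9)@(13, 19): e=[12,-21,27] → ·
    (9,9)@(19, 19): e=[0,-9,27] → ·  [on edge]
  covered (2 px):
    · · · · · · · · · · ·
    · · · · · · · · · · ·
    · · · · · · · · · · ·
    · · · · · · · · · · ·
    · · · · · · · · · · ·
    · · · · · · · · · · ·
    · · · · · · · · · · ·
    · · · · · · · · · · ·
    · · · · · █ █ · · · ·
    · · · · · · · · · · ·
T1:
  2·area = 122
  edge (9, 11)→(22, 6): d=(13,-5) top-left  bias=+0
  edge (22, 6)→(10, 20): d=(-12,14) right/bottom  bias=-1
  edge (10, 20)→(9, 11): d=(-1,-9) top-left  bias=+0
    (10,3)@(21, 7): e=[8,2,112] → █
    (7,4)@(15, 9): e=[4,62,56] → █
    (8,4)@(17, 9): e=[14,34,74] → █
    (9,4)@(19, 9): e=[24,6,92] → █
    (10,4)@(21, 9): e=[34,-22,110] → ·
    (4,5)@(9, 11): e=[0,122,0] → █  [on edge]
    (5,5)@(11, 11): e=[10,94,18] → █
    (6,5)@(13, 11): e=[20,66,36] → █
    (9,5)@(19, 11): e=[50,-18,90] → ·
    (4,6)@(9, 13): e=[26,98,-2] → ·
    (5,6)@(11, 13): e=[36,70,16] → █
    (8,6)@(17, 13): e=[66,-14,70] → ·
  covered (15 px):
    · · · · · · · · · · ·
    · · · · · · · · · · ·
    · · · · · · · · · · ·
    · · · · · · · · · · █
    · · · · · · · █ █ █ ·
    · · · · █ █ █ █ █ · ·
    · · · · · █ █ █ · · ·
    · · · · · █ █ · · · ·
    · · · · · █ · · · · ·
    · · · · · · · · · · ·

Answer: 17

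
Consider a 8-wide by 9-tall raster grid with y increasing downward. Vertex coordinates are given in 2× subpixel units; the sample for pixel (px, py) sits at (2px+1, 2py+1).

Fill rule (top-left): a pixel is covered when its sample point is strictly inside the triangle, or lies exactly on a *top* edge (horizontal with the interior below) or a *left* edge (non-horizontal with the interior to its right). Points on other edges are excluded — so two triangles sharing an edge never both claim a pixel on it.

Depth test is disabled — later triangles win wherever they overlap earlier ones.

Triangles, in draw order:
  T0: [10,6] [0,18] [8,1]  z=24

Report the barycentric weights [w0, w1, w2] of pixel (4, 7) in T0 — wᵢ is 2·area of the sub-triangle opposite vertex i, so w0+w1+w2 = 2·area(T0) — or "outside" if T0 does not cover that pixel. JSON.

T0:
  2·area = 74
  edge (10, 6)→(0, 18): d=(-10,12) right/bottom  bias=-1
  edge (0, 18)→(8, 1): d=(8,-17) top-left  bias=+0
  edge (8, 1)→(10, 6): d=(2,5) right/bottom  bias=-1
    (3,2)@(7, 5): e=[46,15,13] → █
    (4,2)@(9, 5): e=[22,49,3] → █
    (5,2)@(11, 5): e=[-2,83,-7] → ·
    (3,3)@(7, 7): e=[26,31,17] → █
    (5,3)@(11, 7): e=[-22,99,-3] → ·
    (2,4)@(5, 9): e=[30,13,31] → █
    (4,4)@(9, 9): e=[-18,81,11] → ·
    (2,5)@(5, 11): e=[10,29,35] → █
    (3,5)@(7, 11): e=[-14,63,25] → ·
    (1,6)@(3, 13): e=[14,11,49] → █
    (2,6)@(5, 13): e=[-10,45,39] → ·
    (1,7)@(3, 15): e=[-6,27,53] → ·
  covered (8 px):
    · · · · · · · ·
    · · · · · · · ·
    · · · █ █ · · ·
    · · · █ █ · · ·
    · · █ █ · · · ·
    · · █ · · · · ·
    · █ · · · · · ·
    · · · · · · · ·
    · · · · · · · ·

Answer: "outside"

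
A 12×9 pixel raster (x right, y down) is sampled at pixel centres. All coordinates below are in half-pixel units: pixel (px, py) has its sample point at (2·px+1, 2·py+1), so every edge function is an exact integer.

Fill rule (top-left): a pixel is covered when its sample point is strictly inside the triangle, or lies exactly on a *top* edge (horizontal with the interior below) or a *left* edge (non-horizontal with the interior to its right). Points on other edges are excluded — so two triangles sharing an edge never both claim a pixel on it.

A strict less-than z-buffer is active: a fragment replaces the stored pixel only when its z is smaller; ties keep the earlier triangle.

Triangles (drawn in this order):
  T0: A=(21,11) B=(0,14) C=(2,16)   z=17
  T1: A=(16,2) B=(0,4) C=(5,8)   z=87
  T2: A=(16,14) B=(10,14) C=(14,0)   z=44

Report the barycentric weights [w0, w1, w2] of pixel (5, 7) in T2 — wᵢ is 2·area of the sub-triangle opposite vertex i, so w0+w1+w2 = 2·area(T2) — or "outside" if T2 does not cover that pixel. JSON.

T0:
  2·area = 48  (B↔C swapped to make it positive)
  edge (21, 11)→(2, 16): d=(-19,5) right/bottom  bias=-1
  edge (2, 16)→(0, 14): d=(-2,-2) top-left  bias=+0
  edge (0, 14)→(21, 11): d=(21,-3) top-left  bias=+0
    (10,5)@(21, 11): e=[0,48,0] → .  [on edge]
    (3,6)@(7, 13): e=[32,16,0] → X  [on edge]
    (4,6)@(9, 13): e=[22,20,6] → X
    (5,6)@(11, 13): e=[12,24,12] → X
    (6,6)@(13, 13): e=[2,28,18] → X
    (7,6)@(15, 13): e=[-8,32,24] → .
    (0,7)@(1, 15): e=[24,0,24] → X  [on edge]
    (1,7)@(3, 15): e=[14,4,30] → X
    (2,7)@(5, 15): e=[4,8,36] → X
    (3,7)@(7, 15): e=[-6,12,42] → .
    (4,7)@(9, 15): e=[-16,16,48] → .
    (5,7)@(11, 15): e=[-26,20,54] → .
    (1,8)@(3, 17): e=[-24,0,72] → .  [on edge]
  covered (7 px):
    . . . . . . . . . . . .
    . . . . . . . . . . . .
    . . . . . . . . . . . .
    . . . . . . . . . . . .
    . . . . . . . . . . . .
    . . . . . . . . . . . .
    . . . X X X X . . . . .
    X X X . . . . . . . . .
    . . . . . . . . . . . .
T1:
  2·area = 74  (B↔C swapped to make it positive)
  edge (16, 2)→(5, 8): d=(-11,6) right/bottom  bias=-1
  edge (5, 8)→(0, 4): d=(-5,-4) top-left  bias=+0
  edge (0, 4)→(16, 2): d=(16,-2) top-left  bias=+0
    (4,1)@(9, 3): e=[31,41,2] → X
    (5,1)@(11, 3): e=[19,49,6] → X
    (6,1)@(13, 3): e=[7,57,10] → X
    (7,1)@(15, 3): e=[-5,65,14] → .
    (1,2)@(3, 5): e=[45,7,22] → X
    (2,2)@(5, 5): e=[33,15,26] → X
    (3,2)@(7, 5): e=[21,23,30] → X
    (5,2)@(11, 5): e=[-3,39,38] → .
    (6,2)@(13, 5): e=[-15,47,42] → .
    (1,3)@(3, 7): e=[23,-3,54] → .
    (2,3)@(5, 7): e=[11,5,58] → X
    (3,3)@(7, 7): e=[-1,13,62] → .
  covered (8 px):
    . . . . . . . . . . . .
    . . . . X X X . . . . .
    . X X X X . . . . . . .
    . . X . . . . . . . . .
    . . . . . . . . . . . .
    . . . . . . . . . . . .
    . . . . . . . . . . . .
    . . . . . . . . . . . .
    . . . . . . . . . . . .
T2:
  2·area = 84
  edge (16, 14)→(10, 14): d=(-6,0) right/bottom  bias=-1
  edge (10, 14)→(14, 0): d=(4,-14) top-left  bias=+0
  edge (14, 0)→(16, 14): d=(2,14) right/bottom  bias=-1
    (6,2)@(13, 5): e=[54,6,24] → X
    (7,2)@(15, 5): e=[54,34,-4] → .
    (6,3)@(13, 7): e=[42,14,28] → X
    (7,3)@(15, 7): e=[42,42,0] → .  [on edge]
    (6,4)@(13, 9): e=[30,22,32] → X
    (7,4)@(15, 9): e=[30,50,4] → X
    (8,4)@(17, 9): e=[30,78,-24] → .
    (5,5)@(11, 11): e=[18,2,64] → X
    (8,5)@(17, 11): e=[18,86,-20] → .
    (5,6)@(11, 13): e=[6,10,68] → X
    (8,6)@(17, 13): e=[6,94,-16] → .
    (5,7)@(11, 15): e=[-6,18,72] → .
  covered (10 px):
    . . . . . . . . . . . .
    . . . . . . . . . . . .
    . . . . . . X . . . . .
    . . . . . . X . . . . .
    . . . . . . X X . . . .
    . . . . . X X X . . . .
    . . . . . X X X . . . .
    . . . . . . . . . . . .
    . . . . . . . . . . . .

Result: "outside"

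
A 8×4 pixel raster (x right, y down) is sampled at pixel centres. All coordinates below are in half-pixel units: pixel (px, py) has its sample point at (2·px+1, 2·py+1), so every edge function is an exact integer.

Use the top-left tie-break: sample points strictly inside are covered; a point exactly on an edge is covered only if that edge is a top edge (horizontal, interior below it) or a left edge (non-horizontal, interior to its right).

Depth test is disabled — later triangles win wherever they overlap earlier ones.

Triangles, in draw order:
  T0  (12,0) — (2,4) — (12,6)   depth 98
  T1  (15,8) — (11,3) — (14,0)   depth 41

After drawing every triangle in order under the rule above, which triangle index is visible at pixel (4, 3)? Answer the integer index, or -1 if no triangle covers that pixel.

T0:
  2·area = 60  (B↔C swapped to make it positive)
  edge (12, 0)→(12, 6): d=(0,6) right/bottom  bias=-1
  edge (12, 6)→(2, 4): d=(-10,-2) top-left  bias=+0
  edge (2, 4)→(12, 0): d=(10,-4) top-left  bias=+0
    (5,0)@(11, 1): e=[6,48,6] → X
    (6,0)@(13, 1): e=[-6,52,14] → .
    (2,1)@(5, 3): e=[42,16,2] → X
    (3,1)@(7, 3): e=[30,20,10] → X
    (4,1)@(9, 3): e=[18,24,18] → X
    (6,1)@(13, 3): e=[-6,32,34] → .
    (2,2)@(5, 5): e=[42,-4,22] → .
    (3,2)@(7, 5): e=[30,0,30] → X  [on edge]
    (6,2)@(13, 5): e=[-6,12,54] → .
    (3,3)@(7, 7): e=[30,-20,50] → .
    (4,3)@(9, 7): e=[18,-16,58] → .
    (5,3)@(11, 7): e=[6,-12,66] → .
  covered (8 px):
    . . . . . X . .
    . . X X X X . .
    . . . X X X . .
    . . . . . . . .
T1:
  2·area = 27
  edge (15, 8)→(11, 3): d=(-4,-5) top-left  bias=+0
  edge (11, 3)→(14, 0): d=(3,-3) top-left  bias=+0
  edge (14, 0)→(15, 8): d=(1,8) right/bottom  bias=-1
    (6,0)@(13, 1): e=[18,0,9] → X  [on edge]
    (7,0)@(15, 1): e=[28,6,-7] → .
    (5,1)@(11, 3): e=[0,0,27] → X  [on edge]
    (7,1)@(15, 3): e=[20,12,-5] → .
    (4,2)@(9, 5): e=[-18,0,45] → .  [on edge]
    (5,2)@(11, 5): e=[-8,6,29] → .
    (6,2)@(13, 5): e=[2,12,13] → X
    (7,2)@(15, 5): e=[12,18,-3] → .
    (3,3)@(7, 7): e=[-36,0,63] → .  [on edge]
    (6,3)@(13, 7): e=[-6,18,15] → .
  covered (4 px):
    . . . . . . X .
    . . . . . X X .
    . . . . . . X .
    . . . . . . . .

Z-buffer (winner per pixel, '.' = empty):
  . . . . . 0 1 .
  . . 0 0 0 1 1 .
  . . . 0 0 0 1 .
  . . . . . . . .

Final: -1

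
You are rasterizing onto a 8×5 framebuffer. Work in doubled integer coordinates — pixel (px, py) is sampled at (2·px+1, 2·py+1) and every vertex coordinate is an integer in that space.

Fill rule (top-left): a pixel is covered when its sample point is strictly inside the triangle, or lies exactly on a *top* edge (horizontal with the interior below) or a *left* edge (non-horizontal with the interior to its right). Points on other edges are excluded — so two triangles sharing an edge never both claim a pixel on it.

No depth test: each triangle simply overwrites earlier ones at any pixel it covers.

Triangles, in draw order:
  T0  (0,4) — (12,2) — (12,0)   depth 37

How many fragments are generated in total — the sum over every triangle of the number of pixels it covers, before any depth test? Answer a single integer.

T0:
  2·area = 24  (B↔C swapped to make it positive)
  edge (0, 4)→(12, 0): d=(12,-4) top-left  bias=+0
  edge (12, 0)→(12, 2): d=(0,2) right/bottom  bias=-1
  edge (12, 2)→(0, 4): d=(-12,2) right/bottom  bias=-1
    (4,0)@(9, 1): e=[0,6,18] → X  [on edge]
    (5,0)@(11, 1): e=[8,2,14] → X
    (6,0)@(13, 1): e=[16,-2,10] → .
    (1,1)@(3, 3): e=[0,18,6] → X  [on edge]
    (2,1)@(5, 3): e=[8,14,2] → X
    (3,1)@(7, 3): e=[16,10,-2] → .
    (4,1)@(9, 3): e=[24,6,-6] → .
    (5,1)@(11, 3): e=[32,2,-10] → .
    (1,2)@(3, 5): e=[24,18,-18] → .
    (2,2)@(5, 5): e=[32,14,-22] → .
  covered (4 px):
    . . . . X X . .
    . X X . . . . .
    . . . . . . . .
    . . . . . . . .
    . . . . . . . .

Answer: 4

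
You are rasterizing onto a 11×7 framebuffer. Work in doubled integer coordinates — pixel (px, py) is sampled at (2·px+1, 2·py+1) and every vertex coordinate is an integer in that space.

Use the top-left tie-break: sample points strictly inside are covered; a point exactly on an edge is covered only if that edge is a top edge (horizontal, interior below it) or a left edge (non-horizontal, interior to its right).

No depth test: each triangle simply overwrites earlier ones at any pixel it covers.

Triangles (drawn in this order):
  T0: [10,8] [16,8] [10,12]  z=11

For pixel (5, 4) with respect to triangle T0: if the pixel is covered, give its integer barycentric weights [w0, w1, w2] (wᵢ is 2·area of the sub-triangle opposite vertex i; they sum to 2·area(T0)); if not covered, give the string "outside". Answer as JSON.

T0:
  2·area = 24
  edge (10, 8)→(16, 8): d=(6,0) top-left  bias=+0
  edge (16, 8)→(10, 12): d=(-6,4) right/bottom  bias=-1
  edge (10, 12)→(10, 8): d=(0,-4) top-left  bias=+0
    (5,4)@(11, 9): e=[6,14,4] → #
    (6,4)@(13, 9): e=[6,6,12] → #
    (7,4)@(15, 9): e=[6,-2,20] → ·
    (5,5)@(11, 11): e=[18,2,4] → #
    (6,5)@(13, 11): e=[18,-6,12] → ·
    (5,6)@(11, 13): e=[30,-10,4] → ·
  covered (3 px):
    · · · · · · · · · · ·
    · · · · · · · · · · ·
    · · · · · · · · · · ·
    · · · · · · · · · · ·
    · · · · · # # · · · ·
    · · · · · # · · · · ·
    · · · · · · · · · · ·

Final: [14,4,6]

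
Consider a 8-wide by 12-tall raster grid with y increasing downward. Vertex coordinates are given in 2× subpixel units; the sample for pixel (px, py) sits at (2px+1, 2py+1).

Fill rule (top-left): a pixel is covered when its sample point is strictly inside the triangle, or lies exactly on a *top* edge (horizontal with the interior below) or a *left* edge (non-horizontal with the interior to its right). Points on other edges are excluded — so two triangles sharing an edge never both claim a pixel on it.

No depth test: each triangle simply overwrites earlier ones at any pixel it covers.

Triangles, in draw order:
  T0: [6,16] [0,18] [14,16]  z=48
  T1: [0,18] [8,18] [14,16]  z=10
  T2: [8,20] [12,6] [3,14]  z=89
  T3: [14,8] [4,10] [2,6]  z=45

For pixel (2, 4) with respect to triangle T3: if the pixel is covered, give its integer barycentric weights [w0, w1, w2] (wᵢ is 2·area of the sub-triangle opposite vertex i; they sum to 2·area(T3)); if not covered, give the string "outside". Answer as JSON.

T0:
  2·area = 16  (B↔C swapped to make it positive)
  edge (6, 16)→(14, 16): d=(8,0) top-left  bias=+0
  edge (14, 16)→(0, 18): d=(-14,2) right/bottom  bias=-1
  edge (0, 18)→(6, 16): d=(6,-2) top-left  bias=+0
    (7,6)@(15, 13): e=[-24,40,0] → .  [on edge]
    (4,7)@(9, 15): e=[-8,24,0] → .  [on edge]
    (1,8)@(3, 17): e=[8,8,0] → X  [on edge]
    (2,8)@(5, 17): e=[8,4,4] → X
    (3,8)@(7, 17): e=[8,0,8] → .  [on edge]
    (1,9)@(3, 19): e=[24,-20,12] → .
    (2,9)@(5, 19): e=[24,-24,16] → .
  covered (2 px):
    . . . . . . . .
    . . . . . . . .
    . . . . . . . .
    . . . . . . . .
    . . . . . . . .
    . . . . . . . .
    . . . . . . . .
    . . . . . . . .
    . X X . . . . .
    . . . . . . . .
    . . . . . . . .
    . . . . . . . .
T1:
  2·area = 16  (B↔C swapped to make it positive)
  edge (0, 18)→(14, 16): d=(14,-2) top-left  bias=+0
  edge (14, 16)→(8, 18): d=(-6,2) right/bottom  bias=-1
  edge (8, 18)→(0, 18): d=(-8,0) right/bottom  bias=-1
    (3,8)@(7, 17): e=[0,8,8] → X  [on edge]
    (4,8)@(9, 17): e=[4,4,8] → X
    (5,8)@(11, 17): e=[8,0,8] → .  [on edge]
    (2,9)@(5, 19): e=[24,0,-8] → .  [on edge]
    (3,9)@(7, 19): e=[28,-4,-8] → .
    (4,9)@(9, 19): e=[32,-8,-8] → .
  covered (2 px):
    . . . . . . . .
    . . . . . . . .
    . . . . . . . .
    . . . . . . . .
    . . . . . . . .
    . . . . . . . .
    . . . . . . . .
    . . . . . . . .
    . . . X X . . .
    . . . . . . . .
    . . . . . . . .
    . . . . . . . .
T2:
  2·area = 94  (B↔C swapped to make it positive)
  edge (8, 20)→(3, 14): d=(-5,-6) top-left  bias=+0
  edge (3, 14)→(12, 6): d=(9,-8) top-left  bias=+0
  edge (12, 6)→(8, 20): d=(-4,14) right/bottom  bias=-1
    (5,3)@(11, 7): e=[83,1,10] → X
    (6,3)@(13, 7): e=[95,17,-18] → .
    (4,4)@(9, 9): e=[61,3,30] → X
    (6,4)@(13, 9): e=[85,35,-26] → .
    (3,5)@(7, 11): e=[39,5,50] → X
    (5,5)@(11, 11): e=[63,37,-6] → .
    (2,6)@(5, 13): e=[17,7,70] → X
    (5,6)@(11, 13): e=[53,55,-14] → .
    (2,7)@(5, 15): e=[7,25,62] → X
    (5,7)@(11, 15): e=[43,73,-22] → .
    (2,8)@(5, 17): e=[-3,43,54] → .
    (3,8)@(7, 17): e=[9,59,26] → X
  covered (12 px):
    . . . . . . . .
    . . . . . . . .
    . . . . . . . .
    . . . . . X . .
    . . . . X X . .
    . . . X X . . .
    . . X X X . . .
    . . X X X . . .
    . . . X . . . .
    . . . . . . . .
    . . . . . . . .
    . . . . . . . .
T3:
  2·area = 44
  edge (14, 8)→(4, 10): d=(-10,2) right/bottom  bias=-1
  edge (4, 10)→(2, 6): d=(-2,-4) top-left  bias=+0
  edge (2, 6)→(14, 8): d=(12,2) right/bottom  bias=-1
    (1,3)@(3, 7): e=[32,2,10] → X
    (2,3)@(5, 7): e=[28,10,6] → X
    (3,3)@(7, 7): e=[24,18,2] → X
    (4,3)@(9, 7): e=[20,26,-2] → .
    (1,4)@(3, 9): e=[12,-2,34] → .
    (2,4)@(5, 9): e=[8,6,30] → X
    (4,4)@(9, 9): e=[0,22,22] → .  [on edge]
    (2,5)@(5, 11): e=[-12,2,54] → .
    (3,5)@(7, 11): e=[-16,10,50] → .
  covered (5 px):
    . . . . . . . .
    . . . . . . . .
    . . . . . . . .
    . X X X . . . .
    . . X X . . . .
    . . . . . . . .
    . . . . . . . .
    . . . . . . . .
    . . . . . . . .
    . . . . . . . .
    . . . . . . . .
    . . . . . . . .

Result: [6,30,8]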